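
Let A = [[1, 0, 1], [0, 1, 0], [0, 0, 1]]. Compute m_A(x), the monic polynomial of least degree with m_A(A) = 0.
m_A(x) = (x - 1)^2

The characteristic polynomial factors as (x - 1)^3. The minimal polynomial is ∏(x - λ)^{k_λ} where k_λ is the size of the largest Jordan block at λ.

For λ = 1: rank(A - I) = 1, and the largest Jordan block has size 2 (the smallest k with rank((A - I)^k) = rank((A - I)^(k+1))).

So m_A(x) = (x - 1)^2.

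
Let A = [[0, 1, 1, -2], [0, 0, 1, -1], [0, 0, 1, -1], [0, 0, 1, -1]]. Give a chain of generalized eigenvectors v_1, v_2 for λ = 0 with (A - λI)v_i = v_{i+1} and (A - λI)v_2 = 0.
We seek v_1 ∈ ker(A^2) \ ker(A), then set v_{i+1} = A v_i.

One such chain is v_1 = [[3, 1, 0, 0]]^T, v_2 = [[1, 0, 0, 0]]^T. Check: A v_2 = [[0, 0, 0, 0]]^T = 0.

v_1 = [[3, 1, 0, 0]]^T, v_2 = [[1, 0, 0, 0]]^T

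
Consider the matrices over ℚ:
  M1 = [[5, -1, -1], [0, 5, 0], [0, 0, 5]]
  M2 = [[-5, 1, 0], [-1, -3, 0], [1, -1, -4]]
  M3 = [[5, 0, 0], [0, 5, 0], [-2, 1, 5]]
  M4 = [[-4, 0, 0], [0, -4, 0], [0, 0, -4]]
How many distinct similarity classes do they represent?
3 classes: {M1, M3}, {M2}, {M4}

Characteristic polynomials: χ_{M1} = (x - 5)^3, χ_{M2} = (x + 4)^3, χ_{M3} = (x - 5)^3, χ_{M4} = (x + 4)^3.

{M1, M3}: invariant factors x - 5, (x - 5)^2.

{M2}: invariant factors x + 4, (x + 4)^2.

{M4}: invariant factors x + 4, x + 4, x + 4.

Matrices are similar if and only if their invariant-factor lists agree; the partition into similarity classes is {M1, M3}, {M2}, {M4}.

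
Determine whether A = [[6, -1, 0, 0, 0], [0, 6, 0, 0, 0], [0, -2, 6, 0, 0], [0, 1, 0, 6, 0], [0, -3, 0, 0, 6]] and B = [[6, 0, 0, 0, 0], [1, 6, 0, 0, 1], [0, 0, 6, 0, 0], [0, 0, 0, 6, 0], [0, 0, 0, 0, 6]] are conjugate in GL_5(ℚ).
Two matrices over a field are similar if and only if they have the same invariant factors.

Both A and B have characteristic polynomial (x - 6)^5 and minimal polynomial (x - 6)^2. Computing further, both have invariant factors x - 6, x - 6, x - 6, (x - 6)^2. Hence A and B are similar.

Yes.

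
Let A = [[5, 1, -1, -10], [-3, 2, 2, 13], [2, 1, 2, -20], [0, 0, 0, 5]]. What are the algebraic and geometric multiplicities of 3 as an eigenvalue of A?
The characteristic polynomial is (x - 5)(x - 3)^3, so the factor x - 3 appears with exponent 3: the algebraic multiplicity is 3.

rank(A - 3I) = 3, so the eigenspace has dimension 4 - 3 = 1: the geometric multiplicity is 1.

Since 1 < 3, A is not diagonalizable.

algebraic multiplicity 3, geometric multiplicity 1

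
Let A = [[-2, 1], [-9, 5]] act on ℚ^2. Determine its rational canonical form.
R = [[0, 1], [1, 3]]

The invariant factors of A (the non-unit diagonal entries of the Smith normal form of xI - A over ℚ[x]) are x^2 - 3x - 1, each dividing the next. The characteristic polynomial is their product, x^2 - 3x - 1.

The rational canonical form is the block-diagonal matrix of companion matrices C(f_i):
R = [[0, 1], [1, 3]].

Note the characteristic polynomial does not split into linear factors over ℚ, so A has no Jordan form over ℚ; the rational canonical form exists over any field.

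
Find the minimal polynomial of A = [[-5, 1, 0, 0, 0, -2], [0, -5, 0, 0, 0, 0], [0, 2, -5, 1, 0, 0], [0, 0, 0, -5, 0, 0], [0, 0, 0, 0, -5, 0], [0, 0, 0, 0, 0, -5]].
The characteristic polynomial factors as (x + 5)^6. The minimal polynomial is ∏(x - λ)^{k_λ} where k_λ is the size of the largest Jordan block at λ.

For λ = -5: rank(A + 5I) = 2, and the largest Jordan block has size 2 (the smallest k with rank((A + 5I)^k) = rank((A + 5I)^(k+1))).

So m_A(x) = (x + 5)^2.

m_A(x) = (x + 5)^2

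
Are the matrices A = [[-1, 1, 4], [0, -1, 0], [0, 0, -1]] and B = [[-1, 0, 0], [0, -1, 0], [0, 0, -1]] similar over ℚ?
Both have characteristic polynomial (x + 1)^3, but the minimal polynomial of A is (x + 1)^2 while the minimal polynomial of B is x + 1. The minimal polynomial is a similarity invariant, so A and B are not similar.

No.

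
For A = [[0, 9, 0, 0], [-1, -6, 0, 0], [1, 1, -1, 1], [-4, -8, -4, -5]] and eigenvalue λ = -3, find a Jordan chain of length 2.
We seek v_1 ∈ ker((A + 3I)^2) \ ker(A + 3I), then set v_{i+1} = (A + 3I) v_i.

One such chain is v_1 = [[-2, 1, 0, 0]]^T, v_2 = [[3, -1, -1, 0]]^T. Check: (A + 3I) v_2 = [[0, 0, 0, 0]]^T = 0.

v_1 = [[-2, 1, 0, 0]]^T, v_2 = [[3, -1, -1, 0]]^T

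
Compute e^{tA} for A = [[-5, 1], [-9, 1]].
A has Jordan form J = [[-2, 1], [0, -2]] with A = PJP^{-1}, so e^{tA} = P e^{tJ} P^{-1}.

For a Jordan block J_k(λ), e^{tJ_k(λ)} = e^{λt} · (I + tN + t^2 N^2/2! + ... + t^{k-1} N^{k-1}/(k-1)!) where N is the nilpotent superdiagonal part.

Assembling the blocks and conjugating back gives the entries of e^{tA} as shown above.

e^{tA} = [[(1 - 3*t)*e^{-2*t}, t*e^{-2*t}], [-9*t*e^{-2*t}, (3*t + 1)*e^{-2*t}]]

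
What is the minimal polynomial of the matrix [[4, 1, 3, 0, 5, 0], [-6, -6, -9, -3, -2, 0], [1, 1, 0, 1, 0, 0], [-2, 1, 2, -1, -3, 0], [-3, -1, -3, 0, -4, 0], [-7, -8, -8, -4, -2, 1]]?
m_A(x) = (x - 1)(x + 2)^2

The characteristic polynomial factors as (x - 1)^2(x + 2)^4. The minimal polynomial is ∏(x - λ)^{k_λ} where k_λ is the size of the largest Jordan block at λ.

For λ = -2: rank(A + 2I) = 4, and the largest Jordan block has size 2 (the smallest k with rank((A + 2I)^k) = rank((A + 2I)^(k+1))).
For λ = 1: rank(A - I) = 4, and the largest Jordan block has size 1 (the smallest k with rank((A - I)^k) = rank((A - I)^(k+1))).

So m_A(x) = (x - 1)(x + 2)^2.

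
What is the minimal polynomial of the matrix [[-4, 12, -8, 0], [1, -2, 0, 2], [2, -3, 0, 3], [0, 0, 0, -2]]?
The characteristic polynomial factors as (x + 2)^4. The minimal polynomial is ∏(x - λ)^{k_λ} where k_λ is the size of the largest Jordan block at λ.

For λ = -2: rank(A + 2I) = 2, and the largest Jordan block has size 3 (the smallest k with rank((A + 2I)^k) = rank((A + 2I)^(k+1))).

So m_A(x) = (x + 2)^3.

m_A(x) = (x + 2)^3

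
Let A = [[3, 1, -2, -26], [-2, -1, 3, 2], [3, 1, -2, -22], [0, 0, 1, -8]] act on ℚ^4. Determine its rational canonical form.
The invariant factors of A (the non-unit diagonal entries of the Smith normal form of xI - A over ℚ[x]) are (x^2 + 4x + 2)^2, each dividing the next. The characteristic polynomial is their product, (x^2 + 4x + 2)^2.

The rational canonical form is the block-diagonal matrix of companion matrices C(f_i):
R = [[0, 0, 0, -4], [1, 0, 0, -16], [0, 1, 0, -20], [0, 0, 1, -8]].

Note the characteristic polynomial does not split into linear factors over ℚ, so A has no Jordan form over ℚ; the rational canonical form exists over any field.

R = [[0, 0, 0, -4], [1, 0, 0, -16], [0, 1, 0, -20], [0, 0, 1, -8]]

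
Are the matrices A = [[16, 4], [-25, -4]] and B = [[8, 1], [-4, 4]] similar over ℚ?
Yes.

Two matrices over a field are similar if and only if they have the same invariant factors.

Both A and B have characteristic polynomial (x - 6)^2 and minimal polynomial (x - 6)^2. Computing further, both have invariant factors (x - 6)^2. Hence A and B are similar.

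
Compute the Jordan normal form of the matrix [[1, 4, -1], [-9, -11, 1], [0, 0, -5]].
J = [[-5, 1, 0], [0, -5, 1], [0, 0, -5]]

The characteristic polynomial is det(xI - A) = (x + 5)^3, so the eigenvalues are -5 (algebraic multiplicity 3).

For λ = -5: rank(A + 5I) = 2, rank((A + 5I)^2) = 1, rank((A + 5I)^3) = 0. The eigenspace has dimension 3 - 2 = 1, so there is 1 Jordan block; the rank sequence gives block sizes [3].

Assembling the blocks gives the Jordan form J above.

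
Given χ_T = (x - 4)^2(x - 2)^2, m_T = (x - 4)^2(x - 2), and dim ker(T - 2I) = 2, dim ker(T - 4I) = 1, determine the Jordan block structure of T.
λ = 2: algebraic multiplicity 2 (exponent in χ_T), largest block size 1 (exponent in m_T), 2 blocks (geometric multiplicity). These force block sizes [1, 1].
λ = 4: algebraic multiplicity 2 (exponent in χ_T), largest block size 2 (exponent in m_T), 1 block (geometric multiplicity). This forces block sizes [2].

Jordan blocks: (2, 1), (2, 1), (4, 2)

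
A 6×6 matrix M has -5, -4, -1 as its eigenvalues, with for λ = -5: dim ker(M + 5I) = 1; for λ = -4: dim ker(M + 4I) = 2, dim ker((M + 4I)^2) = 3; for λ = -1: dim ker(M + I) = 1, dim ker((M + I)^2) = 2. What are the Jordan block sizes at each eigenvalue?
Jordan blocks: (-5, 1), (-4, 2), (-4, 1), (-1, 2)

λ = -5: successive nullity increments [1] count blocks of size ≥ k; block sizes are [1].
λ = -4: successive nullity increments [2, 1] count blocks of size ≥ k; block sizes are [2, 1].
λ = -1: successive nullity increments [1, 1] count blocks of size ≥ k; block sizes are [2].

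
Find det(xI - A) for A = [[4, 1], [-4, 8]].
χ_A(x) = (x - 6)^2

xI - A = [[x - 4, -1], [4, x - 8]].

Expanding det(xI - A) along the first row:
det(xI - A) = + (x - 4)·det([[x - 8]]) - (-1)·det([[4]]).

Evaluating gives χ_A(x) = x^2 - 12x + 36 = (x - 6)^2.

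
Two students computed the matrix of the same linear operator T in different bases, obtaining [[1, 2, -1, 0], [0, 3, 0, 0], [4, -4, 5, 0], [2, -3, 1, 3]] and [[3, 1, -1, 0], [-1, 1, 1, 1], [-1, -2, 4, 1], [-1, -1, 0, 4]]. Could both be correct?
Two matrices over a field are similar if and only if they have the same invariant factors.

Both A and B have characteristic polynomial (x - 3)^4 and minimal polynomial (x - 3)^2. Computing further, both have invariant factors (x - 3)^2, (x - 3)^2. Hence A and B are similar.

Yes.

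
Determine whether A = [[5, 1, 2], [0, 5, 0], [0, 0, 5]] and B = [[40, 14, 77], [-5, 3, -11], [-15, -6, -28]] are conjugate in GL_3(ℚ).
Yes.

Two matrices over a field are similar if and only if they have the same invariant factors.

Both A and B have characteristic polynomial (x - 5)^3 and minimal polynomial (x - 5)^2. Computing further, both have invariant factors x - 5, (x - 5)^2. Hence A and B are similar.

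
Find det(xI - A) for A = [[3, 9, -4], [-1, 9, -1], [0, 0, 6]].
xI - A = [[x - 3, -9, 4], [1, x - 9, 1], [0, 0, x - 6]].

Expanding det(xI - A) along the first row:
det(xI - A) = + (x - 3)·det([[x - 9, 1], [0, x - 6]]) - (-9)·det([[1, 1], [0, x - 6]]) + (4)·det([[1, x - 9], [0, 0]]).

Evaluating gives χ_A(x) = x^3 - 18x^2 + 108x - 216 = (x - 6)^3.

χ_A(x) = (x - 6)^3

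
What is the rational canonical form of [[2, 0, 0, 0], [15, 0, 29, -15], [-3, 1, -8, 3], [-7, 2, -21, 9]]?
The invariant factors of A (the non-unit diagonal entries of the Smith normal form of xI - A over ℚ[x]) are x - 2, (x - 2)^2(x + 3), each dividing the next. The characteristic polynomial is their product, (x - 2)^3(x + 3).

The rational canonical form is the block-diagonal matrix of companion matrices C(f_i):
R = [[2, 0, 0, 0], [0, 0, 0, -12], [0, 1, 0, 8], [0, 0, 1, 1]].

R = [[2, 0, 0, 0], [0, 0, 0, -12], [0, 1, 0, 8], [0, 0, 1, 1]]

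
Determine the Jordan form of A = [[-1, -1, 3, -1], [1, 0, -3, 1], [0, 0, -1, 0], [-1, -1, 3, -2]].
The characteristic polynomial is det(xI - A) = (x + 1)^4, so the eigenvalues are -1 (algebraic multiplicity 4).

For λ = -1: rank(A + I) = 2, rank((A + I)^2) = 1, rank((A + I)^3) = 0. The eigenspace has dimension 4 - 2 = 2, so there are 2 Jordan blocks; the rank sequence gives block sizes [3, 1].

Assembling the blocks gives the Jordan form J above.

J = [[-1, 1, 0, 0], [0, -1, 1, 0], [0, 0, -1, 0], [0, 0, 0, -1]]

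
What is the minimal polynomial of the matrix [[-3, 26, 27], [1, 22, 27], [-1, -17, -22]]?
m_A(x) = (x - 5)(x + 4)^2

The characteristic polynomial factors as (x - 5)(x + 4)^2. The minimal polynomial is ∏(x - λ)^{k_λ} where k_λ is the size of the largest Jordan block at λ.

For λ = -4: rank(A + 4I) = 2, and the largest Jordan block has size 2 (the smallest k with rank((A + 4I)^k) = rank((A + 4I)^(k+1))).
For λ = 5: rank(A - 5I) = 2, and the largest Jordan block has size 1 (the smallest k with rank((A - 5I)^k) = rank((A - 5I)^(k+1))).

So m_A(x) = (x - 5)(x + 4)^2.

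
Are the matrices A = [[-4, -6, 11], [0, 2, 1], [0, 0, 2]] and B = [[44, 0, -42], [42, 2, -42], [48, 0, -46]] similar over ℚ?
Both have characteristic polynomial (x - 2)^2(x + 4), but the minimal polynomial of A is (x - 2)^2(x + 4) while the minimal polynomial of B is (x - 2)(x + 4). The minimal polynomial is a similarity invariant, so A and B are not similar.

No.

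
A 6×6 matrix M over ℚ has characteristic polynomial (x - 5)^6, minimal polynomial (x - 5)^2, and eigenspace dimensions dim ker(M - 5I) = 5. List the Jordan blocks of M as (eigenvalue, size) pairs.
Jordan blocks: (5, 2), (5, 1), (5, 1), (5, 1), (5, 1)

λ = 5: algebraic multiplicity 6 (exponent in χ_M), largest block size 2 (exponent in m_M), 5 blocks (geometric multiplicity). These force block sizes [2, 1, 1, 1, 1].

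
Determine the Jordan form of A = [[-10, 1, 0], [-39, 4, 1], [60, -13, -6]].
J = [[-4, 1, 0], [0, -4, 1], [0, 0, -4]]

The characteristic polynomial is det(xI - A) = (x + 4)^3, so the eigenvalues are -4 (algebraic multiplicity 3).

For λ = -4: rank(A + 4I) = 2, rank((A + 4I)^2) = 1, rank((A + 4I)^3) = 0. The eigenspace has dimension 3 - 2 = 1, so there is 1 Jordan block; the rank sequence gives block sizes [3].

Assembling the blocks gives the Jordan form J above.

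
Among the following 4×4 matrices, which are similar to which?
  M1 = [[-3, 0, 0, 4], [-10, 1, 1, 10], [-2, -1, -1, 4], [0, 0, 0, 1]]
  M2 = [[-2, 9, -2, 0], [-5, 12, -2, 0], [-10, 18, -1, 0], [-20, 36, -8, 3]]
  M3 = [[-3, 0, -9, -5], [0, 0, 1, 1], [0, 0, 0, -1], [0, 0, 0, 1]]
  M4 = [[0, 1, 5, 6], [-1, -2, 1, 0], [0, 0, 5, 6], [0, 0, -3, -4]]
Characteristic polynomials: χ_{M1} = x^2(x - 1)(x + 3), χ_{M2} = (x - 3)^4, χ_{M3} = x^2(x - 1)(x + 3), χ_{M4} = (x - 2)(x + 1)^3.

{M1, M3}: invariant factors x^2(x - 1)(x + 3).

{M2}: invariant factors x - 3, x - 3, (x - 3)^2.

{M4}: invariant factors x + 1, (x - 2)(x + 1)^2.

Matrices are similar if and only if their invariant-factor lists agree; the partition into similarity classes is {M1, M3}, {M2}, {M4}.

3 classes: {M1, M3}, {M2}, {M4}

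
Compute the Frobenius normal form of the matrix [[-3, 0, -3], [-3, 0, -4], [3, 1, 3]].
The invariant factors of A (the non-unit diagonal entries of the Smith normal form of xI - A over ℚ[x]) are x^3 + 4x + 3, each dividing the next. The characteristic polynomial is their product, x^3 + 4x + 3.

The rational canonical form is the block-diagonal matrix of companion matrices C(f_i):
R = [[0, 0, -3], [1, 0, -4], [0, 1, 0]].

Note the characteristic polynomial does not split into linear factors over ℚ, so A has no Jordan form over ℚ; the rational canonical form exists over any field.

R = [[0, 0, -3], [1, 0, -4], [0, 1, 0]]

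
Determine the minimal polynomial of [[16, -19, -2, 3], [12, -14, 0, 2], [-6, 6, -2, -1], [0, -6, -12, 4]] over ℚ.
m_A(x) = (x - 4)^2(x + 2)^2

The characteristic polynomial factors as (x - 4)^2(x + 2)^2. The minimal polynomial is ∏(x - λ)^{k_λ} where k_λ is the size of the largest Jordan block at λ.

For λ = -2: rank(A + 2I) = 3, and the largest Jordan block has size 2 (the smallest k with rank((A + 2I)^k) = rank((A + 2I)^(k+1))).
For λ = 4: rank(A - 4I) = 3, and the largest Jordan block has size 2 (the smallest k with rank((A - 4I)^k) = rank((A - 4I)^(k+1))).

So m_A(x) = (x - 4)^2(x + 2)^2.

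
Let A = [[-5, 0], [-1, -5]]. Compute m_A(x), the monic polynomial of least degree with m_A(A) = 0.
m_A(x) = (x + 5)^2

The characteristic polynomial factors as (x + 5)^2. The minimal polynomial is ∏(x - λ)^{k_λ} where k_λ is the size of the largest Jordan block at λ.

For λ = -5: rank(A + 5I) = 1, and the largest Jordan block has size 2 (the smallest k with rank((A + 5I)^k) = rank((A + 5I)^(k+1))).

So m_A(x) = (x + 5)^2.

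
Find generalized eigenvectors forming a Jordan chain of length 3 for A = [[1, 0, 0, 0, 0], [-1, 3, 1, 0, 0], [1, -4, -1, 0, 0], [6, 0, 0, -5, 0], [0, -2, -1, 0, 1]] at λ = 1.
v_1 = [[1, -1, 1, 1, 0]]^T, v_2 = [[0, -2, 3, 0, 1]]^T, v_3 = [[0, -1, 2, 0, 1]]^T

We seek v_1 ∈ ker((A - I)^3) \ ker((A - I)^2), then set v_{i+1} = (A - I) v_i.

One such chain is v_1 = [[1, -1, 1, 1, 0]]^T, v_2 = [[0, -2, 3, 0, 1]]^T, v_3 = [[0, -1, 2, 0, 1]]^T. Check: (A - I) v_3 = [[0, 0, 0, 0, 0]]^T = 0.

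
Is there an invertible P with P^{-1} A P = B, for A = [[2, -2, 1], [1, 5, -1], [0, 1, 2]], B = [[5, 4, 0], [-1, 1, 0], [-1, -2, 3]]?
Both have characteristic polynomial (x - 3)^3, but the minimal polynomial of A is (x - 3)^3 while the minimal polynomial of B is (x - 3)^2. The minimal polynomial is a similarity invariant, so A and B are not similar.

No.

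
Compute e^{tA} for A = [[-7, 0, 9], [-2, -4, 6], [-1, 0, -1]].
e^{tA} = [[(1 - 3*t)*e^{-4*t}, 0, 9*t*e^{-4*t}], [-2*t*e^{-4*t}, e^{-4*t}, 6*t*e^{-4*t}], [-t*e^{-4*t}, 0, (3*t + 1)*e^{-4*t}]]

A has Jordan form J = [[-4, 1, 0], [0, -4, 0], [0, 0, -4]] with A = PJP^{-1}, so e^{tA} = P e^{tJ} P^{-1}.

For a Jordan block J_k(λ), e^{tJ_k(λ)} = e^{λt} · (I + tN + t^2 N^2/2! + ... + t^{k-1} N^{k-1}/(k-1)!) where N is the nilpotent superdiagonal part.

Assembling the blocks and conjugating back gives the entries of e^{tA} as shown above.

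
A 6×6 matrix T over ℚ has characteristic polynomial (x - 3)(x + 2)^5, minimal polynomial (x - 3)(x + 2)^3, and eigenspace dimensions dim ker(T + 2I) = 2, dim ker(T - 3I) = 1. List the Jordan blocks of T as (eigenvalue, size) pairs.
λ = -2: algebraic multiplicity 5 (exponent in χ_T), largest block size 3 (exponent in m_T), 2 blocks (geometric multiplicity). These force block sizes [3, 2].
λ = 3: algebraic multiplicity 1 (exponent in χ_T), largest block size 1 (exponent in m_T), 1 block (geometric multiplicity). This forces block sizes [1].

Jordan blocks: (-2, 3), (-2, 2), (3, 1)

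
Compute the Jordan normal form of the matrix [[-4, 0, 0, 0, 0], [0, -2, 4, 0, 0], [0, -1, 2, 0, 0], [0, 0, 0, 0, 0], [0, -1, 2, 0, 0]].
The characteristic polynomial is det(xI - A) = x^4(x + 4), so the eigenvalues are -4 (algebraic multiplicity 1), 0 (algebraic multiplicity 4).

For λ = -4: algebraic multiplicity 1 gives one 1×1 block.

For λ = 0: rank(A) = 2, rank(A^2) = 1. The eigenspace has dimension 5 - 2 = 3, so there are 3 Jordan blocks; the rank sequence gives block sizes [2, 1, 1].

Assembling the blocks gives the Jordan form J above.

J = [[-4, 0, 0, 0, 0], [0, 0, 1, 0, 0], [0, 0, 0, 0, 0], [0, 0, 0, 0, 0], [0, 0, 0, 0, 0]]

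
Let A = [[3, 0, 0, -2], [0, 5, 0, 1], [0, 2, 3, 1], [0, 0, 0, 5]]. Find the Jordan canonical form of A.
J = [[3, 0, 0, 0], [0, 3, 0, 0], [0, 0, 5, 1], [0, 0, 0, 5]]

The characteristic polynomial is det(xI - A) = (x - 5)^2(x - 3)^2, so the eigenvalues are 3 (algebraic multiplicity 2), 5 (algebraic multiplicity 2).

For λ = 3: rank(A - 3I) = 2. The eigenspace has dimension 4 - 2 = 2, so there are 2 Jordan blocks; the rank sequence gives block sizes [1, 1].

For λ = 5: rank(A - 5I) = 3, rank((A - 5I)^2) = 2. The eigenspace has dimension 4 - 3 = 1, so there is 1 Jordan block; the rank sequence gives block sizes [2].

Assembling the blocks gives the Jordan form J above.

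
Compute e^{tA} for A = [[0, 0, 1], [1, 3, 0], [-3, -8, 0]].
A has Jordan form J = [[1, 1, 0], [0, 1, 1], [0, 0, 1]] with A = PJP^{-1}, so e^{tA} = P e^{tJ} P^{-1}.

For a Jordan block J_k(λ), e^{tJ_k(λ)} = e^{λt} · (I + tN + t^2 N^2/2! + ... + t^{k-1} N^{k-1}/(k-1)!) where N is the nilpotent superdiagonal part.

Assembling the blocks and conjugating back gives the entries of e^{tA} as shown above.

e^{tA} = [[(-t^2 - t + 1)*e^{t}, -4*t^2*e^{t}, t*(1 - t)*e^{t}], [t*(t + 2)*e^{t}/2, (2*t^2 + 2*t + 1)*e^{t}, t^2*e^{t}/2], [t*(-t - 3)*e^{t}, 4*t*(-t - 2)*e^{t}, (-t^2 - t + 1)*e^{t}]]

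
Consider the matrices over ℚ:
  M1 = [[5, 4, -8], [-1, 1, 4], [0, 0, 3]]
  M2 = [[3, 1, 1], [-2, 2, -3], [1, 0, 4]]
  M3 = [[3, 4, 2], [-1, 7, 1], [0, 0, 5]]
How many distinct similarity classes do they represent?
3 classes: {M1}, {M2}, {M3}

Characteristic polynomials: χ_{M1} = (x - 3)^3, χ_{M2} = (x - 3)^3, χ_{M3} = (x - 5)^3.

{M1}: invariant factors x - 3, (x - 3)^2.

{M2}: invariant factors (x - 3)^3.

{M3}: invariant factors x - 5, (x - 5)^2.

Matrices are similar if and only if their invariant-factor lists agree; the partition into similarity classes is {M1}, {M2}, {M3}.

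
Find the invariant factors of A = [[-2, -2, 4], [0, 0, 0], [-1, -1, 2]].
The Jordan structure of A has elementary divisors x^2, x. Arranging the block sizes at each eigenvalue in decreasing order and taking row products gives the invariant factors.

Invariant factors (smallest first, each dividing the next): x, x^2.

Check: the last factor x^2 is the minimal polynomial, and the product x^3 is the characteristic polynomial.

x, x^2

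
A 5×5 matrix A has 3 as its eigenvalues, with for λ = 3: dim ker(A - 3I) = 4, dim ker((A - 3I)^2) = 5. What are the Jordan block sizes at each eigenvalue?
λ = 3: successive nullity increments [4, 1] count blocks of size ≥ k; block sizes are [2, 1, 1, 1].

Jordan blocks: (3, 2), (3, 1), (3, 1), (3, 1)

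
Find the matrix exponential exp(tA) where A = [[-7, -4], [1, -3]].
A has Jordan form J = [[-5, 1], [0, -5]] with A = PJP^{-1}, so e^{tA} = P e^{tJ} P^{-1}.

For a Jordan block J_k(λ), e^{tJ_k(λ)} = e^{λt} · (I + tN + t^2 N^2/2! + ... + t^{k-1} N^{k-1}/(k-1)!) where N is the nilpotent superdiagonal part.

Assembling the blocks and conjugating back gives the entries of e^{tA} as shown above.

e^{tA} = [[(1 - 2*t)*e^{-5*t}, -4*t*e^{-5*t}], [t*e^{-5*t}, (2*t + 1)*e^{-5*t}]]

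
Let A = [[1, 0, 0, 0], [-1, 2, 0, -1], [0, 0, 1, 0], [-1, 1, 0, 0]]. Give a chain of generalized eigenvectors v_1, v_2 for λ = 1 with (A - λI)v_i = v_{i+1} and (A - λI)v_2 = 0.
We seek v_1 ∈ ker((A - I)^2) \ ker(A - I), then set v_{i+1} = (A - I) v_i.

One such chain is v_1 = [[-1, 1, 1, 1]]^T, v_2 = [[0, 1, 0, 1]]^T. Check: (A - I) v_2 = [[0, 0, 0, 0]]^T = 0.

v_1 = [[-1, 1, 1, 1]]^T, v_2 = [[0, 1, 0, 1]]^T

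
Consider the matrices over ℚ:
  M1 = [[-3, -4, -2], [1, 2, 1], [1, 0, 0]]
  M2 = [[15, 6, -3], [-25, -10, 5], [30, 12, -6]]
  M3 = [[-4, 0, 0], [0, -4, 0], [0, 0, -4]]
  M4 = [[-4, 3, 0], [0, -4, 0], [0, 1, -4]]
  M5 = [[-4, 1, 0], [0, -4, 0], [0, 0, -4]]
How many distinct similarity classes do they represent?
4 classes: {M1}, {M2}, {M3}, {M4, M5}

Characteristic polynomials: χ_{M1} = x^2(x + 1), χ_{M2} = x^2(x + 1), χ_{M3} = (x + 4)^3, χ_{M4} = (x + 4)^3, χ_{M5} = (x + 4)^3.

{M1}: invariant factors x^2(x + 1).

{M2}: invariant factors x, x(x + 1).

{M3}: invariant factors x + 4, x + 4, x + 4.

{M4, M5}: invariant factors x + 4, (x + 4)^2.

Matrices are similar if and only if their invariant-factor lists agree; the partition into similarity classes is {M1}, {M2}, {M3}, {M4, M5}.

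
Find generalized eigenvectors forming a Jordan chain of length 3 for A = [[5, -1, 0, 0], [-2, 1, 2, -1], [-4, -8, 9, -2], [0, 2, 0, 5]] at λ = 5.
v_1 = [[1, 0, 1, -1]]^T, v_2 = [[0, 1, 2, 0]]^T, v_3 = [[-1, 0, 0, 2]]^T

We seek v_1 ∈ ker((A - 5I)^3) \ ker((A - 5I)^2), then set v_{i+1} = (A - 5I) v_i.

One such chain is v_1 = [[1, 0, 1, -1]]^T, v_2 = [[0, 1, 2, 0]]^T, v_3 = [[-1, 0, 0, 2]]^T. Check: (A - 5I) v_3 = [[0, 0, 0, 0]]^T = 0.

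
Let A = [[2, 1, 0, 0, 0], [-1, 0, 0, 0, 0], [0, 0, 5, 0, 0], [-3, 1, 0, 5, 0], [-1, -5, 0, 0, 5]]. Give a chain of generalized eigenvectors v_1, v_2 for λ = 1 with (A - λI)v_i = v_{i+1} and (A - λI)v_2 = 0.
We seek v_1 ∈ ker((A - I)^2) \ ker(A - I), then set v_{i+1} = (A - I) v_i.

One such chain is v_1 = [[0, 1, 0, 0, 1]]^T, v_2 = [[1, -1, 0, 1, -1]]^T. Check: (A - I) v_2 = [[0, 0, 0, 0, 0]]^T = 0.

v_1 = [[0, 1, 0, 0, 1]]^T, v_2 = [[1, -1, 0, 1, -1]]^T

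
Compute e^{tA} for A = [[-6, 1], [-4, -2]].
e^{tA} = [[(1 - 2*t)*e^{-4*t}, t*e^{-4*t}], [-4*t*e^{-4*t}, (2*t + 1)*e^{-4*t}]]

A has Jordan form J = [[-4, 1], [0, -4]] with A = PJP^{-1}, so e^{tA} = P e^{tJ} P^{-1}.

For a Jordan block J_k(λ), e^{tJ_k(λ)} = e^{λt} · (I + tN + t^2 N^2/2! + ... + t^{k-1} N^{k-1}/(k-1)!) where N is the nilpotent superdiagonal part.

Assembling the blocks and conjugating back gives the entries of e^{tA} as shown above.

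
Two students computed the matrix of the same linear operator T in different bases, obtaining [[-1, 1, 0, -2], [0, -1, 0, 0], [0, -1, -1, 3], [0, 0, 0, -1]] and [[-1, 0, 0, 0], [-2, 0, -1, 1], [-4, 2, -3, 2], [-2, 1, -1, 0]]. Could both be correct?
Both have characteristic polynomial (x + 1)^4 and minimal polynomial (x + 1)^2. But rank(A + I) = 2 for A while rank(B + I) = 1 for B, so the number of Jordan blocks at λ = -1 differs. A and B are not similar.

No.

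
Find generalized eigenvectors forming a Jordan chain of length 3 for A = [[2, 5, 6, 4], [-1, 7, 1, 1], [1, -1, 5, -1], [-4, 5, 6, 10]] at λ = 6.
We seek v_1 ∈ ker((A - 6I)^3) \ ker((A - 6I)^2), then set v_{i+1} = (A - 6I) v_i.

One such chain is v_1 = [[-4, -4, 3, -4]]^T, v_2 = [[-2, -1, 1, -2]]^T, v_3 = [[1, 0, 0, 1]]^T. Check: (A - 6I) v_3 = [[0, 0, 0, 0]]^T = 0.

v_1 = [[-4, -4, 3, -4]]^T, v_2 = [[-2, -1, 1, -2]]^T, v_3 = [[1, 0, 0, 1]]^T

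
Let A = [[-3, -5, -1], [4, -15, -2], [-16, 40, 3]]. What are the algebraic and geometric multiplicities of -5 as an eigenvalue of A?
algebraic multiplicity 3, geometric multiplicity 2

The characteristic polynomial is (x + 5)^3, so the factor x + 5 appears with exponent 3: the algebraic multiplicity is 3.

rank(A + 5I) = 1, so the eigenspace has dimension 3 - 1 = 2: the geometric multiplicity is 2.

Since 2 < 3, A is not diagonalizable.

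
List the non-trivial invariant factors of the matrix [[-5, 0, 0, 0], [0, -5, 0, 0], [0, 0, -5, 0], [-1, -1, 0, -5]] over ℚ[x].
x + 5, x + 5, (x + 5)^2

The Jordan structure of A has elementary divisors (x + 5)^2, (x + 5), (x + 5). Arranging the block sizes at each eigenvalue in decreasing order and taking row products gives the invariant factors.

Invariant factors (smallest first, each dividing the next): x + 5, x + 5, (x + 5)^2.

Check: the last factor (x + 5)^2 is the minimal polynomial, and the product (x + 5)^4 is the characteristic polynomial.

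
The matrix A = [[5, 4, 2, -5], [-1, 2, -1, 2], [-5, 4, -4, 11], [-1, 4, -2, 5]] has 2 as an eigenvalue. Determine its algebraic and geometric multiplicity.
The characteristic polynomial is (x - 2)^4, so the factor x - 2 appears with exponent 4: the algebraic multiplicity is 4.

rank(A - 2I) = 2, so the eigenspace has dimension 4 - 2 = 2: the geometric multiplicity is 2.

Since 2 < 4, A is not diagonalizable.

algebraic multiplicity 4, geometric multiplicity 2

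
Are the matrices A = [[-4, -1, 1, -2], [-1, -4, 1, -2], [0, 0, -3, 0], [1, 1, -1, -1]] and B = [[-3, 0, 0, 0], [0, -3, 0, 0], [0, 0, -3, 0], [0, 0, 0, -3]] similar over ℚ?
No.

Both have characteristic polynomial (x + 3)^4, but the minimal polynomial of A is (x + 3)^2 while the minimal polynomial of B is x + 3. The minimal polynomial is a similarity invariant, so A and B are not similar.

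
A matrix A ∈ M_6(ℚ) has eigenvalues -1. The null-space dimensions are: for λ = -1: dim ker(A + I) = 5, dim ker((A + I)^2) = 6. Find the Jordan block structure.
λ = -1: successive nullity increments [5, 1] count blocks of size ≥ k; block sizes are [2, 1, 1, 1, 1].

Jordan blocks: (-1, 2), (-1, 1), (-1, 1), (-1, 1), (-1, 1)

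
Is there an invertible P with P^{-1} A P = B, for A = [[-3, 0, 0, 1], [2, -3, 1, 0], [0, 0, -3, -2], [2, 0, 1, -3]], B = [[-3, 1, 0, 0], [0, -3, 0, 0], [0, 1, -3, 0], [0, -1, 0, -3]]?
Both have characteristic polynomial (x + 3)^4, but the minimal polynomial of A is (x + 3)^3 while the minimal polynomial of B is (x + 3)^2. The minimal polynomial is a similarity invariant, so A and B are not similar.

No.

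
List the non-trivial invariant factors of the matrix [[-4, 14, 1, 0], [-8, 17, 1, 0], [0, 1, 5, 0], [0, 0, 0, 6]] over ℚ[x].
x - 6, (x - 6)^3

The Jordan structure of A has elementary divisors (x - 6)^3, (x - 6). Arranging the block sizes at each eigenvalue in decreasing order and taking row products gives the invariant factors.

Invariant factors (smallest first, each dividing the next): x - 6, (x - 6)^3.

Check: the last factor (x - 6)^3 is the minimal polynomial, and the product (x - 6)^4 is the characteristic polynomial.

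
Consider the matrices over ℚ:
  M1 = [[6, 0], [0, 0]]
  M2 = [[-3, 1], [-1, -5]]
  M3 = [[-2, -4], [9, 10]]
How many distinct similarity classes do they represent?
Characteristic polynomials: χ_{M1} = x(x - 6), χ_{M2} = (x + 4)^2, χ_{M3} = (x - 4)^2.

{M1}: invariant factors x(x - 6).

{M2}: invariant factors (x + 4)^2.

{M3}: invariant factors (x - 4)^2.

Matrices are similar if and only if their invariant-factor lists agree; the partition into similarity classes is {M1}, {M2}, {M3}.

3 classes: {M1}, {M2}, {M3}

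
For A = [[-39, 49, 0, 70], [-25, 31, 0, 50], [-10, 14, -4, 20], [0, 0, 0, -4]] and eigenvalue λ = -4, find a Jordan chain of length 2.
v_1 = [[3, 2, 1, 0]]^T, v_2 = [[-7, -5, -2, 0]]^T

We seek v_1 ∈ ker((A + 4I)^2) \ ker(A + 4I), then set v_{i+1} = (A + 4I) v_i.

One such chain is v_1 = [[3, 2, 1, 0]]^T, v_2 = [[-7, -5, -2, 0]]^T. Check: (A + 4I) v_2 = [[0, 0, 0, 0]]^T = 0.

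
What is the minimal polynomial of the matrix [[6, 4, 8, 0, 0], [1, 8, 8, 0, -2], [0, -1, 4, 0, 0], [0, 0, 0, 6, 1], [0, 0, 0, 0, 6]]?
The characteristic polynomial factors as (x - 6)^5. The minimal polynomial is ∏(x - λ)^{k_λ} where k_λ is the size of the largest Jordan block at λ.

For λ = 6: rank(A - 6I) = 3, and the largest Jordan block has size 3 (the smallest k with rank((A - 6I)^k) = rank((A - 6I)^(k+1))).

So m_A(x) = (x - 6)^3.

m_A(x) = (x - 6)^3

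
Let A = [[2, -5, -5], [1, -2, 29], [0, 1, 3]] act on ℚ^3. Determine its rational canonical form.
The invariant factors of A (the non-unit diagonal entries of the Smith normal form of xI - A over ℚ[x]) are (x - 6)(x - 2)(x + 5), each dividing the next. The characteristic polynomial is their product, (x - 6)(x - 2)(x + 5).

The rational canonical form is the block-diagonal matrix of companion matrices C(f_i):
R = [[0, 0, -60], [1, 0, 28], [0, 1, 3]].

R = [[0, 0, -60], [1, 0, 28], [0, 1, 3]]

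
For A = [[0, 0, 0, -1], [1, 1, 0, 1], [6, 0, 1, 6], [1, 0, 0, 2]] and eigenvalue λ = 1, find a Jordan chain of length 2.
v_1 = [[0, 1, 0, -1]]^T, v_2 = [[1, -1, -6, -1]]^T

We seek v_1 ∈ ker((A - I)^2) \ ker(A - I), then set v_{i+1} = (A - I) v_i.

One such chain is v_1 = [[0, 1, 0, -1]]^T, v_2 = [[1, -1, -6, -1]]^T. Check: (A - I) v_2 = [[0, 0, 0, 0]]^T = 0.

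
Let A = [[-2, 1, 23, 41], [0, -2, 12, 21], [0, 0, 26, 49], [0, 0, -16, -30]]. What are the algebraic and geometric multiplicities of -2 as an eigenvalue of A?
The characteristic polynomial is (x + 2)^4, so the factor x + 2 appears with exponent 4: the algebraic multiplicity is 4.

rank(A + 2I) = 2, so the eigenspace has dimension 4 - 2 = 2: the geometric multiplicity is 2.

Since 2 < 4, A is not diagonalizable.

algebraic multiplicity 4, geometric multiplicity 2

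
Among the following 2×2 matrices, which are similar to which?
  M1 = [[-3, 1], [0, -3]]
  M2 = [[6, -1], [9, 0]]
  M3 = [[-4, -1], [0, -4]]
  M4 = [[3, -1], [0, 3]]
Characteristic polynomials: χ_{M1} = (x + 3)^2, χ_{M2} = (x - 3)^2, χ_{M3} = (x + 4)^2, χ_{M4} = (x - 3)^2.

{M1}: invariant factors (x + 3)^2.

{M2, M4}: invariant factors (x - 3)^2.

{M3}: invariant factors (x + 4)^2.

Matrices are similar if and only if their invariant-factor lists agree; the partition into similarity classes is {M1}, {M2, M4}, {M3}.

3 classes: {M1}, {M2, M4}, {M3}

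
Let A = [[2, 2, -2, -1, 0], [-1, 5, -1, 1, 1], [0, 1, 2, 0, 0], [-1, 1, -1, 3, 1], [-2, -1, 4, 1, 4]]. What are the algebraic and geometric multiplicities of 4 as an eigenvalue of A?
The characteristic polynomial is (x - 4)^3(x - 2)^2, so the factor x - 4 appears with exponent 3: the algebraic multiplicity is 3.

rank(A - 4I) = 4, so the eigenspace has dimension 5 - 4 = 1: the geometric multiplicity is 1.

Since 1 < 3, A is not diagonalizable.

algebraic multiplicity 3, geometric multiplicity 1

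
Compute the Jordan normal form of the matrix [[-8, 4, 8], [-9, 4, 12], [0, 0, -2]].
The characteristic polynomial is det(xI - A) = (x + 2)^3, so the eigenvalues are -2 (algebraic multiplicity 3).

For λ = -2: rank(A + 2I) = 1, rank((A + 2I)^2) = 0. The eigenspace has dimension 3 - 1 = 2, so there are 2 Jordan blocks; the rank sequence gives block sizes [2, 1].

Assembling the blocks gives the Jordan form J above.

J = [[-2, 1, 0], [0, -2, 0], [0, 0, -2]]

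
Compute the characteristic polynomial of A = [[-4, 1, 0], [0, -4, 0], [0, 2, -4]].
χ_A(x) = (x + 4)^3

xI - A = [[x + 4, -1, 0], [0, x + 4, 0], [0, -2, x + 4]].

Expanding det(xI - A) along the first row:
det(xI - A) = + (x + 4)·det([[x + 4, 0], [-2, x + 4]]) - (-1)·det([[0, 0], [0, x + 4]]) + (0)·det([[0, x + 4], [0, -2]]).

Evaluating gives χ_A(x) = x^3 + 12x^2 + 48x + 64 = (x + 4)^3.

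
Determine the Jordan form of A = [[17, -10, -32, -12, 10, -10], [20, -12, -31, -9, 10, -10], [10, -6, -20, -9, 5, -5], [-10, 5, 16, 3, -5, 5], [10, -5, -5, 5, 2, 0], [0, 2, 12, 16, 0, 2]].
The characteristic polynomial is det(xI - A) = (x - 2)^2(x + 3)^4, so the eigenvalues are -3 (algebraic multiplicity 4), 2 (algebraic multiplicity 2).

For λ = -3: rank(A + 3I) = 4, rank((A + 3I)^2) = 3, rank((A + 3I)^3) = 2. The eigenspace has dimension 6 - 4 = 2, so there are 2 Jordan blocks; the rank sequence gives block sizes [3, 1].

For λ = 2: rank(A - 2I) = 4. The eigenspace has dimension 6 - 4 = 2, so there are 2 Jordan blocks; the rank sequence gives block sizes [1, 1].

Assembling the blocks gives the Jordan form J above.

J = [[-3, 1, 0, 0, 0, 0], [0, -3, 1, 0, 0, 0], [0, 0, -3, 0, 0, 0], [0, 0, 0, -3, 0, 0], [0, 0, 0, 0, 2, 0], [0, 0, 0, 0, 0, 2]]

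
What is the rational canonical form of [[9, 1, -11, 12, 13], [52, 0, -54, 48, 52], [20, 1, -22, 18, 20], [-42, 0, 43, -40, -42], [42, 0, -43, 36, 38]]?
The invariant factors of A (the non-unit diagonal entries of the Smith normal form of xI - A over ℚ[x]) are x + 4, (x + 1)(x + 2)(x + 4)^2, each dividing the next. The characteristic polynomial is their product, (x + 1)(x + 2)(x + 4)^3.

The rational canonical form is the block-diagonal matrix of companion matrices C(f_i):
R = [[-4, 0, 0, 0, 0], [0, 0, 0, 0, -32], [0, 1, 0, 0, -64], [0, 0, 1, 0, -42], [0, 0, 0, 1, -11]].

R = [[-4, 0, 0, 0, 0], [0, 0, 0, 0, -32], [0, 1, 0, 0, -64], [0, 0, 1, 0, -42], [0, 0, 0, 1, -11]]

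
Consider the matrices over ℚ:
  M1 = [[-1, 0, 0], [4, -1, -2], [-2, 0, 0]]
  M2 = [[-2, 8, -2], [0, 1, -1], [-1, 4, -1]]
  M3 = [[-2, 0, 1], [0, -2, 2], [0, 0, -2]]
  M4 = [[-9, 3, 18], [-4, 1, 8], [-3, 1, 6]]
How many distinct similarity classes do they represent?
3 classes: {M1}, {M2, M4}, {M3}

Characteristic polynomials: χ_{M1} = x(x + 1)^2, χ_{M2} = x(x + 1)^2, χ_{M3} = (x + 2)^3, χ_{M4} = x(x + 1)^2.

{M1}: invariant factors x + 1, x(x + 1).

{M2, M4}: invariant factors x(x + 1)^2.

{M3}: invariant factors x + 2, (x + 2)^2.

Matrices are similar if and only if their invariant-factor lists agree; the partition into similarity classes is {M1}, {M2, M4}, {M3}.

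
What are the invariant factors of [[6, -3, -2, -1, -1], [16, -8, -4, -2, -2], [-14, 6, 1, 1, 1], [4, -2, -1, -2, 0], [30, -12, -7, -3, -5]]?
The Jordan structure of A has elementary divisors (x + 2)^2, (x + 2), (x + 1)^2. Arranging the block sizes at each eigenvalue in decreasing order and taking row products gives the invariant factors.

Invariant factors (smallest first, each dividing the next): x + 2, (x + 1)^2(x + 2)^2.

Check: the last factor (x + 1)^2(x + 2)^2 is the minimal polynomial, and the product (x + 1)^2(x + 2)^3 is the characteristic polynomial.

x + 2, (x + 1)^2(x + 2)^2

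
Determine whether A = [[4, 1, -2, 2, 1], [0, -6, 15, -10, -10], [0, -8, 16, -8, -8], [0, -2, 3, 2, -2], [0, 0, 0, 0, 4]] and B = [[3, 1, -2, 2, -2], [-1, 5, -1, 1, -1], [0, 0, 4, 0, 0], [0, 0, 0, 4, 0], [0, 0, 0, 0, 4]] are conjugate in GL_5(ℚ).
Two matrices over a field are similar if and only if they have the same invariant factors.

Both A and B have characteristic polynomial (x - 4)^5 and minimal polynomial (x - 4)^3. Computing further, both have invariant factors x - 4, x - 4, (x - 4)^3. Hence A and B are similar.

Yes.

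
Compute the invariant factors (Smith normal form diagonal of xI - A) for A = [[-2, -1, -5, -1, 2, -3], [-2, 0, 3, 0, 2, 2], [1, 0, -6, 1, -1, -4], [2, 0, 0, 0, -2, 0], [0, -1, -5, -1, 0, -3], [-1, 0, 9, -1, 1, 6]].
The Jordan structure of A has elementary divisors (x + 2), x^3, x^2. Arranging the block sizes at each eigenvalue in decreasing order and taking row products gives the invariant factors.

Invariant factors (smallest first, each dividing the next): x^2, x^3(x + 2).

Check: the last factor x^3(x + 2) is the minimal polynomial, and the product x^5(x + 2) is the characteristic polynomial.

x^2, x^3(x + 2)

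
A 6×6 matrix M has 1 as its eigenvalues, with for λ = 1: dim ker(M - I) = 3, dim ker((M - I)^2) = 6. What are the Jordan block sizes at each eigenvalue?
λ = 1: successive nullity increments [3, 3] count blocks of size ≥ k; block sizes are [2, 2, 2].

Jordan blocks: (1, 2), (1, 2), (1, 2)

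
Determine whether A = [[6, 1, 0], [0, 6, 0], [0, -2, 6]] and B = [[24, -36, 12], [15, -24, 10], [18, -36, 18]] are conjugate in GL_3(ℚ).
Yes.

Two matrices over a field are similar if and only if they have the same invariant factors.

Both A and B have characteristic polynomial (x - 6)^3 and minimal polynomial (x - 6)^2. Computing further, both have invariant factors x - 6, (x - 6)^2. Hence A and B are similar.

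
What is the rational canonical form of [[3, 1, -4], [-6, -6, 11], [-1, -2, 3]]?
R = [[0, 0, -5], [1, 0, 3], [0, 1, 0]]

The invariant factors of A (the non-unit diagonal entries of the Smith normal form of xI - A over ℚ[x]) are x^3 - 3x + 5, each dividing the next. The characteristic polynomial is their product, x^3 - 3x + 5.

The rational canonical form is the block-diagonal matrix of companion matrices C(f_i):
R = [[0, 0, -5], [1, 0, 3], [0, 1, 0]].

Note the characteristic polynomial does not split into linear factors over ℚ, so A has no Jordan form over ℚ; the rational canonical form exists over any field.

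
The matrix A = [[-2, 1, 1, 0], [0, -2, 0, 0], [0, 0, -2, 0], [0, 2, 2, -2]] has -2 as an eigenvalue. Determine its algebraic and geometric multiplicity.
The characteristic polynomial is (x + 2)^4, so the factor x + 2 appears with exponent 4: the algebraic multiplicity is 4.

rank(A + 2I) = 1, so the eigenspace has dimension 4 - 1 = 3: the geometric multiplicity is 3.

Since 3 < 4, A is not diagonalizable.

algebraic multiplicity 4, geometric multiplicity 3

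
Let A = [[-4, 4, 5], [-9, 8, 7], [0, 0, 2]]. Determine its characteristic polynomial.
xI - A = [[x + 4, -4, -5], [9, x - 8, -7], [0, 0, x - 2]].

Expanding det(xI - A) along the first row:
det(xI - A) = + (x + 4)·det([[x - 8, -7], [0, x - 2]]) - (-4)·det([[9, -7], [0, x - 2]]) + (-5)·det([[9, x - 8], [0, 0]]).

Evaluating gives χ_A(x) = x^3 - 6x^2 + 12x - 8 = (x - 2)^3.

χ_A(x) = (x - 2)^3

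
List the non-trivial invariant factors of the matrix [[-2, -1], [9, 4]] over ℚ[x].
The Jordan structure of A has elementary divisors (x - 1)^2. Arranging the block sizes at each eigenvalue in decreasing order and taking row products gives the invariant factors.

Invariant factors (smallest first, each dividing the next): (x - 1)^2.

Check: the last factor (x - 1)^2 is the minimal polynomial, and the product (x - 1)^2 is the characteristic polynomial.

(x - 1)^2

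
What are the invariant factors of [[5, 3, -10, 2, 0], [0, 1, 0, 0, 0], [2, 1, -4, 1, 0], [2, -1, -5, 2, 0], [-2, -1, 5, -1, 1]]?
x - 1, (x - 1)^2, (x - 1)^2

The Jordan structure of A has elementary divisors (x - 1)^2, (x - 1)^2, (x - 1). Arranging the block sizes at each eigenvalue in decreasing order and taking row products gives the invariant factors.

Invariant factors (smallest first, each dividing the next): x - 1, (x - 1)^2, (x - 1)^2.

Check: the last factor (x - 1)^2 is the minimal polynomial, and the product (x - 1)^5 is the characteristic polynomial.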